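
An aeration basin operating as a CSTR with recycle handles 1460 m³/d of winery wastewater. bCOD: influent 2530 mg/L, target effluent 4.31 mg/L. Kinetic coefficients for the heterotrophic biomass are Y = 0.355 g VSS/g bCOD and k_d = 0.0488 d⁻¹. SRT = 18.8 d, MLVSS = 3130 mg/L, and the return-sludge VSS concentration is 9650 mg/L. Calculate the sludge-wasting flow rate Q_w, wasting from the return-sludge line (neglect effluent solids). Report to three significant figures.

Q_w ≈ 70.7 m³/d

Rearranging the biomass balance for a CMAS with decay, V = Y·Q·ΔS·θ_c / [X·(1+k_d θ_c)] = 0.355 × 1460 × (2530 − 4.31) × 18.8 / [3130 × (1 + 0.0488 × 18.8)] = 2.46×10^7 / 6002 = 4101 m³.
Q_w = (V·X)/(θ_c X_r) = 4101 × 3130 / (18.8 × 9650) = 70.75 m³/d.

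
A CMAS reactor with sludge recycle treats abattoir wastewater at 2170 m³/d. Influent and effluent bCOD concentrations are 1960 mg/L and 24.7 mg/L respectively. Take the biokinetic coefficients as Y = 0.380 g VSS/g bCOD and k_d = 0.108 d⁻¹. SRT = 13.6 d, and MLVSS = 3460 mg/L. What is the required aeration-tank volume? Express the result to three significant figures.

Rearranging the biomass balance for a CMAS with decay, V = Y·Q·ΔS·θ_c / [X·(1+k_d θ_c)] = 0.380 × 2170 × (1960 − 24.7) × 13.6 / [3460 × (1 + 0.108 × 13.6)] = 2.17×10^7 / 8542 = 2541 m³.

V ≈ 2540 m³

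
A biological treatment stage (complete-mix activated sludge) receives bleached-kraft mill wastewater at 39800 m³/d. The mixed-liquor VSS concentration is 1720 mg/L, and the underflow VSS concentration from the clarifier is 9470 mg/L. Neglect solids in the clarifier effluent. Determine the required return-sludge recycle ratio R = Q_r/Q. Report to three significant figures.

R ≈ 0.222

Mass balance around the secondary clarifier (neglecting effluent solids): R = X / (X_r − X) = 1720 / (9470 − 1720) = 0.2219.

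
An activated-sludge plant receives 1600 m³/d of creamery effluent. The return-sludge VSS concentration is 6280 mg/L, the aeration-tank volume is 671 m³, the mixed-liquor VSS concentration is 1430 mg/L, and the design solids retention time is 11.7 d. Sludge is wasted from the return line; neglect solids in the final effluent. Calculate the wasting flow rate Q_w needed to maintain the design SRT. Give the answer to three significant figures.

Wasting from the return line (neglecting effluent solids): Q_w = V·X / (θ_c·X_r) = 671.0 × 1430 / (11.7 × 6280) = 13.06 m³/d.

Q_w ≈ 13.1 m³/d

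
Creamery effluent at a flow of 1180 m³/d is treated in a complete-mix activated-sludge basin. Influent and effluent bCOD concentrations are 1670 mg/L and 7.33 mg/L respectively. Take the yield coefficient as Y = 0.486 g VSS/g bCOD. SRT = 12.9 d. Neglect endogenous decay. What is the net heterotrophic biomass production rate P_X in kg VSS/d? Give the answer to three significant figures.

P_X ≈ 954 kg VSS/d

Since k_d ≈ 0, Y_obs = Y = 0.486 g VSS/g bCOD.
Substrate removed = Q·(S₀ − S) = 1180 m³/d × (1670 − 7.33) g/m³ = 1.96×10^6 g/d = 1962 kg/d.
P_X = Y_obs · Q(S₀ − S) = 0.4860 × 1962 = 953.5 kg VSS/d.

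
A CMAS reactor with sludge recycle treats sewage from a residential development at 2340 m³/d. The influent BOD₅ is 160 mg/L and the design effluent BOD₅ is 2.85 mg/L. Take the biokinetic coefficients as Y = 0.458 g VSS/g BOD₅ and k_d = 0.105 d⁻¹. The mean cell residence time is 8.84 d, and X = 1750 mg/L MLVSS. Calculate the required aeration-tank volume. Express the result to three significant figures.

From the SRT design equation V = Y Q (S₀−S) θ_c / [X (1 + k_d θ_c)] = 0.458 × 2340 × (160 − 2.85) × 8.84 / [1750 × (1 + 0.105 × 8.84)] = 1.49×10^6 / 3374 = 441.2 m³.

V ≈ 441 m³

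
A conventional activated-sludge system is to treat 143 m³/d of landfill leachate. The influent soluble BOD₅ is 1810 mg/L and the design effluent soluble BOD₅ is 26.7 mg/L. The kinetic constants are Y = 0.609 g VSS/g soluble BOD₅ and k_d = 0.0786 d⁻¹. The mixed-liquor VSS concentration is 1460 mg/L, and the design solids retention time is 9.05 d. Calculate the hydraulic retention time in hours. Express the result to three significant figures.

τ ≈ 94.4 h

Rearranging the biomass balance for a CMAS with decay, V = Y·Q·ΔS·θ_c / [X·(1+k_d θ_c)] = 0.609 × 143 × (1810 − 26.7) × 9.05 / [1460 × (1 + 0.0786 × 9.05)] = 1.41×10^6 / 2499 = 562.5 m³.
Hydraulic retention time τ = V/Q = 562.5 / 143 = 3.934 d = 94.41 h.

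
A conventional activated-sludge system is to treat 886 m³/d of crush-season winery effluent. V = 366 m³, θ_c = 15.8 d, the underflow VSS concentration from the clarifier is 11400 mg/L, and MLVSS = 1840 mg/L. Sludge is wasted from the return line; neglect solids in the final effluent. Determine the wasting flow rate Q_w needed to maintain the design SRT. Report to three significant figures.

θ_c = V·X/(Q_w·X_r) when wasting from the recycle, so Q_w = V·X/(θ_c·X_r) = 366.0 × 1840 / (15.8 × 11400) = 3.739 m³/d.

Q_w ≈ 3.74 m³/d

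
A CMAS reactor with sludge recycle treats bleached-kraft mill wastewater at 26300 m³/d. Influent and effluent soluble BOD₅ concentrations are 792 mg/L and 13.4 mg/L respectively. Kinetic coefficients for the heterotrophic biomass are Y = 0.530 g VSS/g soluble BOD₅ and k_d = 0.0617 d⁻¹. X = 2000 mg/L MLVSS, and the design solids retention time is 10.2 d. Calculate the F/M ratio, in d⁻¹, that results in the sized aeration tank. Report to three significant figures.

F/M ≈ 0.307 d⁻¹

Rearranging the biomass balance for a CMAS with decay, V = Y·Q·ΔS·θ_c / [X·(1+k_d θ_c)] = 0.530 × 26300 × (792 − 13.4) × 10.2 / [2000 × (1 + 0.0617 × 10.2)] = 1.11×10^8 / 3259 = 33971 m³.
Food-to-microorganism ratio F/M = Q S₀ / (V X) = 26300 × 792 / (33971 × 2000) = 0.3066 d⁻¹.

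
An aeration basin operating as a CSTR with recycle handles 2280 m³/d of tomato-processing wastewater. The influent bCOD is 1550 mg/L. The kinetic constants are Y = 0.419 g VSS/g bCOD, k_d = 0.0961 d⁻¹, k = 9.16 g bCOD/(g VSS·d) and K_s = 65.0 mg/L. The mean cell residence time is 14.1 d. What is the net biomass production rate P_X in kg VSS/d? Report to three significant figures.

Effluent substrate depends only on kinetics and SRT: S = K_s(1 + k_d θ_c) / [θ_c(Yk − k_d) − 1] = 65.0 × (1 + 0.0961 × 14.1) / [14.1 × (0.419 × 9.16 − 0.0961) − 1] = 153.1 / 51.76 = 2.957 mg/L.
The observed yield is Y_obs = Y/(1 + k_d·θ_c) = 0.419 / (1 + 0.0961 × 14.1) = 0.419 / 2.355 = 0.1779 g VSS per g bCOD removed.
Mass of bCOD removed per day: Q(S₀ − S) = 2280 × 1547 g/m³ = 3527 kg/d.
So the net sludge growth is P_X = 0.1779 × 3527 = 627.6 kg VSS/d.

P_X ≈ 628 kg VSS/d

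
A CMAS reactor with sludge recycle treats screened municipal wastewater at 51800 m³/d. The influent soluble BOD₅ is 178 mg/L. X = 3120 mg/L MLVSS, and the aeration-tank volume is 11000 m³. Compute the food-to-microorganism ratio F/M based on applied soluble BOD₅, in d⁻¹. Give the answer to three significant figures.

F/M = Q·S₀ / (V·X) = 51800 × 178 / (11000 × 3120) = 0.2687 g soluble BOD₅·(g VSS·d)⁻¹.

F/M ≈ 0.269 d⁻¹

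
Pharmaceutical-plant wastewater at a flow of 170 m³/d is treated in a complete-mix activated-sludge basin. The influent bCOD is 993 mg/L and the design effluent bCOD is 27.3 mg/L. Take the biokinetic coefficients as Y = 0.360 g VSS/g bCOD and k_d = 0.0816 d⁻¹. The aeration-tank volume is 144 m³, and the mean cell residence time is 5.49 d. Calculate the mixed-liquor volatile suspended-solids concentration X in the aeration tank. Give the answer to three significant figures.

X ≈ 1560 mg/L

X = Y·Q·ΔS·θ_c / [V·(1 + k_d θ_c)] = 0.360 × 170 × (993 − 27.3) × 5.49 / [144 × (1 + 0.0816 × 5.49)] = 1556 mg/L.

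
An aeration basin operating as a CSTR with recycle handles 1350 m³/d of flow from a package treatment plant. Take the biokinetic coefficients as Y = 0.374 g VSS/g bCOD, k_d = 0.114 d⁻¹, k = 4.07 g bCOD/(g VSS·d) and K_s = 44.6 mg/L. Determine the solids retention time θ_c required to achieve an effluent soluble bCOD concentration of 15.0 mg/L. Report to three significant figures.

From 1/θ_c = Y·k·S/(K_s + S) − k_d: Y·k·S/(K_s+S) = 0.374 × 4.07 × 15.0 / (44.6 + 15.0) = 0.3831 d⁻¹.
Then 1/θ_c = μ − k_d = 0.3831 − 0.114 = 0.2691 d⁻¹, giving θ_c = 3.716 d.

θ_c ≈ 3.72 d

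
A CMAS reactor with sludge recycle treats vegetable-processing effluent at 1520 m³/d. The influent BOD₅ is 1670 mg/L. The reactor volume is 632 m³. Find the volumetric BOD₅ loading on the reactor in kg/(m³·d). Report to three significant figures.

L_v ≈ 4.02 kg BOD₅/(m³·d)

Volumetric loading L_v = Q·S₀ / V = 1520 × 1670 g/m³ / 632.0 m³ = 4016 g/(m³·d) = 4.016 kg BOD₅/(m³·d).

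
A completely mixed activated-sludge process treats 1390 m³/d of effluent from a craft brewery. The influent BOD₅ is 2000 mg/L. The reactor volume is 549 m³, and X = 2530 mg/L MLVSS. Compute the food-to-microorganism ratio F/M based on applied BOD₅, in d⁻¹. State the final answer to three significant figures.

F/M = Q·S₀ / (V·X) = 1390 × 2000 / (549.0 × 2530) = 2.001 g BOD₅·(g VSS·d)⁻¹.

F/M ≈ 2.00 d⁻¹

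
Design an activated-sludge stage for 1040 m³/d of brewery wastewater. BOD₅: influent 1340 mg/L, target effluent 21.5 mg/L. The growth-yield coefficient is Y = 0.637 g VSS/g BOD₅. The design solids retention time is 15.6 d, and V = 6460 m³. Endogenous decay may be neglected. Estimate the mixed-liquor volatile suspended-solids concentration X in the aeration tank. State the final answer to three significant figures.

X ≈ 2110 mg/L

Without decay, X = Y Q (S₀−S) θ_c / V = 0.637 × 1040 × (1340 − 21.5) × 15.6 / 6460 = 2109 mg/L.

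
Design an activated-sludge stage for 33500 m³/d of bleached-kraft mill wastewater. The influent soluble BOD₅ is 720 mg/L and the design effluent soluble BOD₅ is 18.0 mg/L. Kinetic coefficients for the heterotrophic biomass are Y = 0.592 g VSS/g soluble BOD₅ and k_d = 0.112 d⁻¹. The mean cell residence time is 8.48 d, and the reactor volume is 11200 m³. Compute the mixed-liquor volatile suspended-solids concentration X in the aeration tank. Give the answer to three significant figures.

X ≈ 5410 mg/L

From V·X·(1 + k_d·θ_c) = Y·Q·(S₀ − S)·θ_c: X = 0.592 × 33500 × (720 − 18.0) × 8.48 / [11200 × (1 + 0.112 × 8.48)] = 5406 mg/L.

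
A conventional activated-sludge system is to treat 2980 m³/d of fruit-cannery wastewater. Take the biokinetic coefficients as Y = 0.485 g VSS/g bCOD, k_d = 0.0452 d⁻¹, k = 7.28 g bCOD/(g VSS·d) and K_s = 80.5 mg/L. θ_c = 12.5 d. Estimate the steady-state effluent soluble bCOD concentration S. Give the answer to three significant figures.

Effluent substrate depends only on kinetics and SRT: S = K_s(1 + k_d θ_c) / [θ_c(Yk − k_d) − 1] = 80.5 × (1 + 0.0452 × 12.5) / [12.5 × (0.485 × 7.28 − 0.0452) − 1] = 126.0 / 42.57 = 2.959 mg/L.

S ≈ 2.96 mg/L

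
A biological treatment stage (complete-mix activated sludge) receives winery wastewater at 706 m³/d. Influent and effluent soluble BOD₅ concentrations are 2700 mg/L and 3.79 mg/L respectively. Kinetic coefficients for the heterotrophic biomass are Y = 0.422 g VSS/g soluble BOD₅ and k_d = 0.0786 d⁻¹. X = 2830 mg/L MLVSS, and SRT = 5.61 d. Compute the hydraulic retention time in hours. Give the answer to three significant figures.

Steady-state biomass mass balance: V·X·(1 + k_d·θ_c) = Y·Q·(S₀ − S)·θ_c, so V = 0.422 × 706 × (2700 − 3.79) × 5.61 / [2830 × (1 + 0.0786 × 5.61)] = 4.51×10^6 / 4078 = 1105 m³.
Hydraulic retention time τ = V/Q = 1105 / 706 = 1.565 d = 37.57 h.

τ ≈ 37.6 h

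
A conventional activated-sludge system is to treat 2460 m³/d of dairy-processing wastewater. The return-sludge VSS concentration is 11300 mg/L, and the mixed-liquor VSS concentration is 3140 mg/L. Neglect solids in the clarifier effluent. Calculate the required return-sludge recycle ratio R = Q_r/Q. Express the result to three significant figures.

R ≈ 0.385

Solids balance on the clarifier gives (1+R)X = R·X_r, so R = X/(X_r − X) = 3140 / (11300 − 3140) = 0.3848.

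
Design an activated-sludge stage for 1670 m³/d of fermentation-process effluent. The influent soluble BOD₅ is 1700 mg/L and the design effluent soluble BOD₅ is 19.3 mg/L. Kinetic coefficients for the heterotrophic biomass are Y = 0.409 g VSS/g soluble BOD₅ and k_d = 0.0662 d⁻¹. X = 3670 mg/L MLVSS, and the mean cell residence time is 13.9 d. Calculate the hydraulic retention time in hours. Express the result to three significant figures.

τ ≈ 32.5 h

Steady-state biomass mass balance: V·X·(1 + k_d·θ_c) = Y·Q·(S₀ − S)·θ_c, so V = 0.409 × 1670 × (1700 − 19.3) × 13.9 / [3670 × (1 + 0.0662 × 13.9)] = 1.6×10^7 / 7047 = 2264 m³.
HRT = V/Q = 2264 m³ / 1670 m³·d⁻¹ = 1.356 d × 24 = 32.54 h.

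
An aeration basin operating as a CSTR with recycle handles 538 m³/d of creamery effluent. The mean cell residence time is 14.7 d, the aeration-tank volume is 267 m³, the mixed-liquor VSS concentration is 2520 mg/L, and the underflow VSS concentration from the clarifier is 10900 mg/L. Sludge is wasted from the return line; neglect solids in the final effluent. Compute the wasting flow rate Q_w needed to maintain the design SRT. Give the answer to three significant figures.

Wasting from the return line (neglecting effluent solids): Q_w = V·X / (θ_c·X_r) = 267.0 × 2520 / (14.7 × 10900) = 4.199 m³/d.

Q_w ≈ 4.20 m³/d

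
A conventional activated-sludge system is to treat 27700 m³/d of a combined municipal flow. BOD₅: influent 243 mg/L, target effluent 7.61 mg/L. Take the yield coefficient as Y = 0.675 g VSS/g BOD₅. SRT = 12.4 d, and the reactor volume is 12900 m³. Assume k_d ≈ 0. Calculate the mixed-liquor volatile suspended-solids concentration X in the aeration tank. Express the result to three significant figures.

X ≈ 4230 mg/L

X = Y·Q·ΔS·θ_c / V = 0.675 × 27700 × (243 − 7.61) × 12.4 / 12900 = 4231 mg/L.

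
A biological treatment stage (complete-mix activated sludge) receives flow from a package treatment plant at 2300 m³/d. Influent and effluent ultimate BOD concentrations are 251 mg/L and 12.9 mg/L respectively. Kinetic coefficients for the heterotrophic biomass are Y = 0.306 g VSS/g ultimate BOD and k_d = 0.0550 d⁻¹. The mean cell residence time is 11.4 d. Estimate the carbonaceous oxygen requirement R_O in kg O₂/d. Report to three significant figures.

Y_obs = Y / (1 + k_d θ_c) = 0.306 / (1 + 0.0550 × 11.4) = 0.306 / 1.627 = 0.1881.
Mass of ultimate BOD removed per day: Q(S₀ − S) = 2300 × 238.1 g/m³ = 547.6 kg/d.
P_X = Y_obs·Q·(S₀ − S) = 0.1881 × 547.6 = 103.0 kg VSS/d.
R_O = Q·(S₀ − S) − 1.42·P_X = 547.6 − 1.42 × 103.0 = 401.4 kg O₂/d.

R_O ≈ 401 kg O₂/d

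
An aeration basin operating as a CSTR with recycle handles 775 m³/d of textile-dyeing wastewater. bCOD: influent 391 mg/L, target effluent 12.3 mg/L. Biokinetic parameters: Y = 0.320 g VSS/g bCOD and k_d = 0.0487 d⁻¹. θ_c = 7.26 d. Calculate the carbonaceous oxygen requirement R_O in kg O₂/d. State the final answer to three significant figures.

R_O ≈ 195 kg O₂/d

The observed yield is Y_obs = Y/(1 + k_d·θ_c) = 0.320 / (1 + 0.0487 × 7.26) = 0.320 / 1.354 = 0.2364 g VSS per g bCOD removed.
ΔS = 391 − 12.3 = 378.7 mg/L, so the substrate removal rate is 775 × 378.7/1000 = 293.5 kg bCOD/d.
P_X = Y_obs·Q·(S₀ − S) = 0.2364 × 293.5 = 69.39 kg VSS/d.
Carbonaceous O₂ demand = substrate oxidised − cell-mass equivalent = 293.5 − 1.42 × 69.39 = 195.0 kg O₂/d.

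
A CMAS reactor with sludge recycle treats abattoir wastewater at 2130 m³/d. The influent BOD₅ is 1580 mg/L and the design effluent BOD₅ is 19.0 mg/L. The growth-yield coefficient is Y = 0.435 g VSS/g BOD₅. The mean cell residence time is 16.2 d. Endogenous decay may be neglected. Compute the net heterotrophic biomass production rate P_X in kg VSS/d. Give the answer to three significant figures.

No decay correction is needed, so Y_obs = Y = 0.435.
Mass of BOD₅ removed per day: Q(S₀ − S) = 2130 × 1561 g/m³ = 3325 kg/d.
Biomass produced: P_X = Y_obs·Q·ΔS = 0.4350 × 3325 ≈ 1446 kg VSS/d.

P_X ≈ 1450 kg VSS/d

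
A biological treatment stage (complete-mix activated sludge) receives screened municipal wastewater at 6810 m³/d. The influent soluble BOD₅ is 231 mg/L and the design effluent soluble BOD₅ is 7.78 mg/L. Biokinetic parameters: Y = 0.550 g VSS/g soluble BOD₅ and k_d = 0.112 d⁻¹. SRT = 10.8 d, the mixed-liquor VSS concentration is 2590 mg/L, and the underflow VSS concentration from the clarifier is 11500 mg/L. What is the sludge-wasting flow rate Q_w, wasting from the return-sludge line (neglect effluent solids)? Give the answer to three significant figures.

From the SRT design equation V = Y Q (S₀−S) θ_c / [X (1 + k_d θ_c)] = 0.550 × 6810 × (231 − 7.78) × 10.8 / [2590 × (1 + 0.112 × 10.8)] = 9.03×10^6 / 5723 = 1578 m³.
θ_c = V·X/(Q_w·X_r) when wasting from the recycle, so Q_w = V·X/(θ_c·X_r) = 1578 × 2590 / (10.8 × 11500) = 32.90 m³/d.

Q_w ≈ 32.9 m³/d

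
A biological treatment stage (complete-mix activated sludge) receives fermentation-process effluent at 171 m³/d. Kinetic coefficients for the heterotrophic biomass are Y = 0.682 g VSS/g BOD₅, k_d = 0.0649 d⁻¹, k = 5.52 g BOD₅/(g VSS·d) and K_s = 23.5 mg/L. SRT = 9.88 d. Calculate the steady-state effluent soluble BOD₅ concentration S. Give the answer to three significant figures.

S ≈ 1.08 mg/L

For a completely mixed reactor with recycle the Lawrence–McCarty relation gives S = K_s·(1 + k_d·θ_c) / [θ_c·(Y·k − k_d) − 1] = 23.5 × (1 + 0.0649 × 9.88) / [9.88 × (0.682 × 5.52 − 0.0649) − 1] = 38.57 / 35.55 = 1.085 mg/L.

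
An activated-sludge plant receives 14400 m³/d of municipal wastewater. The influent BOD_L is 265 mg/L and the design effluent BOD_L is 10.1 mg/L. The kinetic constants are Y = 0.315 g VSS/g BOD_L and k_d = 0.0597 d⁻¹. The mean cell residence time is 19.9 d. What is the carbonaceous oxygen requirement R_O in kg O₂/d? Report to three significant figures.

R_O ≈ 2920 kg O₂/d

Y_obs = Y / (1 + k_d θ_c) = 0.315 / (1 + 0.0597 × 19.9) = 0.315 / 2.188 = 0.1440.
Q·(S₀ − S) = 14400 × (265 − 10.1) × 10⁻³ = 3671 kg/d removed.
Net sludge production P_X = 0.1440 × 3671 = 528.4 kg VSS/d.
R_O = Q·(S₀ − S) − 1.42·P_X = 3671 − 1.42 × 528.4 = 2920 kg O₂/d.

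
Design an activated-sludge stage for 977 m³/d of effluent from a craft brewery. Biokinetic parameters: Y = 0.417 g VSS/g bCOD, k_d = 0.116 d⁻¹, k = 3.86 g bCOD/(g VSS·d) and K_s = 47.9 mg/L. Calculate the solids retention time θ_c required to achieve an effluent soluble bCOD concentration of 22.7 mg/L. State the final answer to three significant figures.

Specific growth rate at S = 22.7 mg/L: μ = YkS/(K_s+S) = 0.417·3.86·22.7/(47.9+22.7) = 0.5175 d⁻¹.
θ_c = 1/(μ − k_d) = 1/(0.5175 − 0.116) = 1/0.4015 = 2.490 d.

θ_c ≈ 2.49 d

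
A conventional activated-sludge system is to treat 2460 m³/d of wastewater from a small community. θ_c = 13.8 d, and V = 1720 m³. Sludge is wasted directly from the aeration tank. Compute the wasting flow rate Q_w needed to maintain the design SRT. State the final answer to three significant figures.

With mixed-liquor wasting, θ_c = V/Q_w, so Q_w = V/θ_c = 1720/13.8 = 124.6 m³/d.

Q_w ≈ 125 m³/d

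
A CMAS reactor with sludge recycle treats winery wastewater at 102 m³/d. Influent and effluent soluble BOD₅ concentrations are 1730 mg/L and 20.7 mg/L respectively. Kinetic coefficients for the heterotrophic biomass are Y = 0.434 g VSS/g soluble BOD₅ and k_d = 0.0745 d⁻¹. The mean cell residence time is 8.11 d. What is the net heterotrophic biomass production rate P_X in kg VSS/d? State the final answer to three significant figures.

Observed yield with endogenous decay: Y_obs = Y / (1 + k_d·θ_c) = 0.434 / (1 + 0.0745 × 8.11) = 0.434 / 1.604 = 0.2705 g VSS/g soluble BOD₅.
Substrate removed = Q·(S₀ − S) = 102 m³/d × (1730 − 20.7) g/m³ = 1.74×10^5 g/d = 174.3 kg/d.
So the net sludge growth is P_X = 0.2705 × 174.3 = 47.17 kg VSS/d.

P_X ≈ 47.2 kg VSS/d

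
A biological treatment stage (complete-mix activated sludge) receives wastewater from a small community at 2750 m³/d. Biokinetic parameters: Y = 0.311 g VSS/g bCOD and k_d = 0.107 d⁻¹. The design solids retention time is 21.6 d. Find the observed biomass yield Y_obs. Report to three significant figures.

Y_obs ≈ 0.0939 g VSS/g bCOD

The observed yield is Y_obs = Y/(1 + k_d·θ_c) = 0.311 / (1 + 0.107 × 21.6) = 0.311 / 3.311 = 0.09392 g VSS per g bCOD removed.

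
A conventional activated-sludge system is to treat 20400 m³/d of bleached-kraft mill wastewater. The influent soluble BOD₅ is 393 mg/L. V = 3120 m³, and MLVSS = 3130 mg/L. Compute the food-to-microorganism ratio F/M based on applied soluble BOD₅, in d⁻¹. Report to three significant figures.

F/M ≈ 0.821 d⁻¹

F/M = Q·S₀ / (V·X) = 20400 × 393 / (3120 × 3130) = 0.8210 g soluble BOD₅·(g VSS·d)⁻¹.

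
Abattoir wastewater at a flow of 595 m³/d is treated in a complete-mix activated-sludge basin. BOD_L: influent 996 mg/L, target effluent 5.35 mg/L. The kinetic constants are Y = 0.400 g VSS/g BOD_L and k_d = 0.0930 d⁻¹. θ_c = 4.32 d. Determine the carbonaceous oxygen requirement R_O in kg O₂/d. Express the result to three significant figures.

Observed yield with endogenous decay: Y_obs = Y / (1 + k_d·θ_c) = 0.400 / (1 + 0.0930 × 4.32) = 0.400 / 1.402 = 0.2854 g VSS/g BOD_L.
Mass of BOD_L removed per day: Q(S₀ − S) = 595 × 990.6 g/m³ = 589.4 kg/d.
Net sludge production P_X = 0.2854 × 589.4 = 168.2 kg VSS/d.
Carbonaceous O₂ demand = substrate oxidised − cell-mass equivalent = 589.4 − 1.42 × 168.2 = 350.6 kg O₂/d.

R_O ≈ 351 kg O₂/d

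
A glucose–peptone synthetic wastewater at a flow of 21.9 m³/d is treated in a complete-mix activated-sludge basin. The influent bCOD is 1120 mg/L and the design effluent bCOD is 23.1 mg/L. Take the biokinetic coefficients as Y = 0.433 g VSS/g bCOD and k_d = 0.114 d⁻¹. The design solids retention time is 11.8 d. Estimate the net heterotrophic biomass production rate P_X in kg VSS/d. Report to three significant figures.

P_X ≈ 4.44 kg VSS/d

Y_obs = Y / (1 + k_d θ_c) = 0.433 / (1 + 0.114 × 11.8) = 0.433 / 2.345 = 0.1846.
ΔS = 1120 − 23.1 = 1097 mg/L, so the substrate removal rate is 21.9 × 1097/1000 = 24.02 kg bCOD/d.
Biomass produced: P_X = Y_obs·Q·ΔS = 0.1846 × 24.02 ≈ 4.435 kg VSS/d.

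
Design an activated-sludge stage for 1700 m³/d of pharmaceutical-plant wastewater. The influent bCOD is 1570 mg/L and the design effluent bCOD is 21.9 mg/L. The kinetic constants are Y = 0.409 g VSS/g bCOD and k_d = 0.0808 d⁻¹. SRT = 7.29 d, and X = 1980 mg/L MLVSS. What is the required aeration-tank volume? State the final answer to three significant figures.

Rearranging the biomass balance for a CMAS with decay, V = Y·Q·ΔS·θ_c / [X·(1+k_d θ_c)] = 0.409 × 1700 × (1570 − 21.9) × 7.29 / [1980 × (1 + 0.0808 × 7.29)] = 7.85×10^6 / 3146 = 2494 m³.

V ≈ 2490 m³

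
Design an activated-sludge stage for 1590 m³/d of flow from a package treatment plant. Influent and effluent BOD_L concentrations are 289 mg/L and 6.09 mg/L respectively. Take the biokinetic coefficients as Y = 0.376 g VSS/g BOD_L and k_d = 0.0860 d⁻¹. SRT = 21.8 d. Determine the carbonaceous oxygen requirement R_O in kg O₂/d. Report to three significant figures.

Observed yield with endogenous decay: Y_obs = Y / (1 + k_d·θ_c) = 0.376 / (1 + 0.0860 × 21.8) = 0.376 / 2.875 = 0.1308 g VSS/g BOD_L.
ΔS = 289 − 6.09 = 282.9 mg/L, so the substrate removal rate is 1590 × 282.9/1000 = 449.8 kg BOD_L/d.
P_X = Y_obs·Q·(S₀ − S) = 0.1308 × 449.8 = 58.83 kg VSS/d.
R_O = Q·(S₀ − S) − 1.42·P_X = 449.8 − 1.42 × 58.83 = 366.3 kg O₂/d.

R_O ≈ 366 kg O₂/d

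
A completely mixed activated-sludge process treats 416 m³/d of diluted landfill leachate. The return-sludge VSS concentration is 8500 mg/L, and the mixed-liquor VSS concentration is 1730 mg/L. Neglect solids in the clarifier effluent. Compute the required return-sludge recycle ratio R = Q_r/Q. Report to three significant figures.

Solids balance on the clarifier gives (1+R)X = R·X_r, so R = X/(X_r − X) = 1730 / (8500 − 1730) = 0.2555.

R ≈ 0.256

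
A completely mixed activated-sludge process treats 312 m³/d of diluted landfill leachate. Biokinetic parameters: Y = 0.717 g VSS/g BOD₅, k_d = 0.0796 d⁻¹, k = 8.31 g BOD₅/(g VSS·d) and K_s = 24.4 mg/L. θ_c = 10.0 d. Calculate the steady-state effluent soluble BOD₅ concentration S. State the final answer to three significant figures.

For a completely mixed reactor with recycle the Lawrence–McCarty relation gives S = K_s·(1 + k_d·θ_c) / [θ_c·(Y·k − k_d) − 1] = 24.4 × (1 + 0.0796 × 10.0) / [10.0 × (0.717 × 8.31 − 0.0796) − 1] = 43.82 / 57.79 = 0.7583 mg/L.

S ≈ 0.758 mg/L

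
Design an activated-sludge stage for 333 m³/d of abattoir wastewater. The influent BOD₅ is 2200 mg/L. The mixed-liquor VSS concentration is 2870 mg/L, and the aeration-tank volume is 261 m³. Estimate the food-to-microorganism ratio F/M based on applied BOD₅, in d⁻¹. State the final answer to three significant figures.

F/M = applied load / biomass = Q·S₀/(V·X) = 333 × 2200 / (261.0 × 2870) = 0.9780 d⁻¹.

F/M ≈ 0.978 d⁻¹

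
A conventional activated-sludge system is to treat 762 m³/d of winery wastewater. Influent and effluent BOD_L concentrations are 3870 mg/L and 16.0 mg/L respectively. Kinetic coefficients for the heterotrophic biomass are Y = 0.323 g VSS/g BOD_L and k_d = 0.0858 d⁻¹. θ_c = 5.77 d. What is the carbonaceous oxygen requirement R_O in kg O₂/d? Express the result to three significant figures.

The observed yield is Y_obs = Y/(1 + k_d·θ_c) = 0.323 / (1 + 0.0858 × 5.77) = 0.323 / 1.495 = 0.2160 g VSS per g BOD_L removed.
Substrate removed = Q·(S₀ − S) = 762 m³/d × (3870 − 16.0) g/m³ = 2.94×10^6 g/d = 2937 kg/d.
Biomass synthesised: P_X = Y_obs × 2937 = 634.5 kg VSS/d.
Carbonaceous O₂ demand = substrate oxidised − cell-mass equivalent = 2937 − 1.42 × 634.5 = 2036 kg O₂/d.

R_O ≈ 2040 kg O₂/d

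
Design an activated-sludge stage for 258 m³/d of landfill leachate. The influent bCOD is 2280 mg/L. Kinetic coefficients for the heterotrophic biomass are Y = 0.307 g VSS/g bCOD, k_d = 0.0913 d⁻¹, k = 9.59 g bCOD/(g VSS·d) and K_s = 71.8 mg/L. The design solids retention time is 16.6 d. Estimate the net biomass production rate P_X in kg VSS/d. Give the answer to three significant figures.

Effluent substrate depends only on kinetics and SRT: S = K_s(1 + k_d θ_c) / [θ_c(Yk − k_d) − 1] = 71.8 × (1 + 0.0913 × 16.6) / [16.6 × (0.307 × 9.59 − 0.0913) − 1] = 180.6 / 46.36 = 3.896 mg/L.
Correct the yield for decay: Y_obs = Y/(1 + k_d θ_c) = 0.307 / (1 + 0.0913 × 16.6) = 0.307 / 2.516 = 0.1220.
ΔS = 2280 − 3.90 = 2276 mg/L, so the substrate removal rate is 258 × 2276/1000 = 587.2 kg bCOD/d.
P_X = Y_obs · Q(S₀ − S) = 0.1220 × 587.2 = 71.67 kg VSS/d.

P_X ≈ 71.7 kg VSS/d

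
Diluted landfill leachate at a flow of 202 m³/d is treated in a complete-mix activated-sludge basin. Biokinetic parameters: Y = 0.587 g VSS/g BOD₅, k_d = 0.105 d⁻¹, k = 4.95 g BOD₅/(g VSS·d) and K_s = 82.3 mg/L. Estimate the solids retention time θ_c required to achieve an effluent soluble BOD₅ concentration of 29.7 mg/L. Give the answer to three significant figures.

θ_c ≈ 1.50 d

Specific growth rate at S = 29.7 mg/L: μ = YkS/(K_s+S) = 0.587·4.95·29.7/(82.3+29.7) = 0.7705 d⁻¹.
θ_c = 1/(μ − k_d) = 1/(0.7705 − 0.105) = 1/0.6655 = 1.503 d.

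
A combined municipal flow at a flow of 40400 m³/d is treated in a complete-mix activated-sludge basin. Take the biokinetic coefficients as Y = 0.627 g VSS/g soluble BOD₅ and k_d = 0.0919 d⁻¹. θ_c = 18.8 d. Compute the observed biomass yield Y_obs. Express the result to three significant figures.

Y_obs ≈ 0.230 g VSS/g soluble BOD₅

Observed yield with endogenous decay: Y_obs = Y / (1 + k_d·θ_c) = 0.627 / (1 + 0.0919 × 18.8) = 0.627 / 2.728 = 0.2299 g VSS/g soluble BOD₅.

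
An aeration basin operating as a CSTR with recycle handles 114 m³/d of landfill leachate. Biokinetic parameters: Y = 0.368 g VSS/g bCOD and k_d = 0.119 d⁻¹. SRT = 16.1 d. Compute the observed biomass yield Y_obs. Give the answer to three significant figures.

Y_obs ≈ 0.126 g VSS/g bCOD

Correct the yield for decay: Y_obs = Y/(1 + k_d θ_c) = 0.368 / (1 + 0.119 × 16.1) = 0.368 / 2.916 = 0.1262.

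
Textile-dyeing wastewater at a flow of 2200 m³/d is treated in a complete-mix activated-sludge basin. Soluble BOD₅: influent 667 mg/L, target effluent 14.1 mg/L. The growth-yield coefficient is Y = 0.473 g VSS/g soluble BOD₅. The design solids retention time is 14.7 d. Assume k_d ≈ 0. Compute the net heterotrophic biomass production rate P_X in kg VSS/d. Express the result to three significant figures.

With endogenous decay neglected, the observed yield equals the true yield: Y_obs = Y = 0.473 g VSS/g soluble BOD₅.
Q·(S₀ − S) = 2200 × (667 − 14.1) × 10⁻³ = 1436 kg/d removed.
Biomass produced: P_X = Y_obs·Q·ΔS = 0.4730 × 1436 ≈ 679.4 kg VSS/d.

P_X ≈ 679 kg VSS/d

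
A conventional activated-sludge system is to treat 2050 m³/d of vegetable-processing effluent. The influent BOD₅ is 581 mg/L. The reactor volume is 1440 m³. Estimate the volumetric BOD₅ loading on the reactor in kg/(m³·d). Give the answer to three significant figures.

L_v ≈ 0.827 kg BOD₅/(m³·d)

Volumetric loading L_v = Q·S₀ / V = 2050 × 581 g/m³ / 1440 m³ = 827.1 g/(m³·d) = 0.8271 kg BOD₅/(m³·d).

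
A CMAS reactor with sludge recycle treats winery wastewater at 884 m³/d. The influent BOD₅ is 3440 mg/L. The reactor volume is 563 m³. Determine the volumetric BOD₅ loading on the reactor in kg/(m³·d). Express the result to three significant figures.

L_v ≈ 5.40 kg BOD₅/(m³·d)

Applied BOD₅ load per unit volume = Q·S₀/V = (884 × 3440/1000)/563.0 = 5.401 kg BOD₅·m⁻³·d⁻¹.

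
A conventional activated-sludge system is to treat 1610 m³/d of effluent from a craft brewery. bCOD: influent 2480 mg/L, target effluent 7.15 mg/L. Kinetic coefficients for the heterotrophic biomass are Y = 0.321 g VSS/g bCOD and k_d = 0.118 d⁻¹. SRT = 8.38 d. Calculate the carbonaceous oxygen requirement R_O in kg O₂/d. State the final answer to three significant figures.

R_O ≈ 3070 kg O₂/d

Observed yield with endogenous decay: Y_obs = Y / (1 + k_d·θ_c) = 0.321 / (1 + 0.118 × 8.38) = 0.321 / 1.989 = 0.1614 g VSS/g bCOD.
Mass of bCOD removed per day: Q(S₀ − S) = 1610 × 2473 g/m³ = 3981 kg/d.
P_X = Y_obs·Q·(S₀ − S) = 0.1614 × 3981 = 642.6 kg VSS/d.
R_O = Q·ΔS − 1.42 P_X = 3981 − 912.5 = 3069 kg O₂/d.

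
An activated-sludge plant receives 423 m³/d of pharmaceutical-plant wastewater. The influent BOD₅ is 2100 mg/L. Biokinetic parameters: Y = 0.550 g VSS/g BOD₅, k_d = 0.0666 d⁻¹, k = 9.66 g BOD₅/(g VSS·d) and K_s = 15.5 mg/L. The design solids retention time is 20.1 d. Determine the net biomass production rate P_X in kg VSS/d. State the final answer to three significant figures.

P_X ≈ 209 kg VSS/d

For a completely mixed reactor with recycle the Lawrence–McCarty relation gives S = K_s·(1 + k_d·θ_c) / [θ_c·(Y·k − k_d) − 1] = 15.5 × (1 + 0.0666 × 20.1) / [20.1 × (0.550 × 9.66 − 0.0666) − 1] = 36.25 / 104.5 = 0.3470 mg/L.
The observed yield is Y_obs = Y/(1 + k_d·θ_c) = 0.550 / (1 + 0.0666 × 20.1) = 0.550 / 2.339 = 0.2352 g VSS per g BOD₅ removed.
Mass of BOD₅ removed per day: Q(S₀ − S) = 423 × 2100 g/m³ = 888.2 kg/d.
Biomass produced: P_X = Y_obs·Q·ΔS = 0.2352 × 888.2 ≈ 208.9 kg VSS/d.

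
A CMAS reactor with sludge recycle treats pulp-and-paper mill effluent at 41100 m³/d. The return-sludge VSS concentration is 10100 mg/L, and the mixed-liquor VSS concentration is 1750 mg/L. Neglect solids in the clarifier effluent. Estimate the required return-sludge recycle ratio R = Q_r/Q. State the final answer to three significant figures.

R ≈ 0.210

R = Q_r/Q = X/(X_r − X) = 1750 / (10100 − 1750) = 0.2096.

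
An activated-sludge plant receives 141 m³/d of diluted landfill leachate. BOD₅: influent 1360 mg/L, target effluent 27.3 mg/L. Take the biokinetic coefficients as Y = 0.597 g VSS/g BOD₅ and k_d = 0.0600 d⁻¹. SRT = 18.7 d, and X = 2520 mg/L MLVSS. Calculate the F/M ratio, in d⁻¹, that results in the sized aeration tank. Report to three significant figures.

F/M ≈ 0.194 d⁻¹

Rearranging the biomass balance for a CMAS with decay, V = Y·Q·ΔS·θ_c / [X·(1+k_d θ_c)] = 0.597 × 141 × (1360 − 27.3) × 18.7 / [2520 × (1 + 0.0600 × 18.7)] = 2.1×10^6 / 5347 = 392.3 m³.
F/M = Q·S₀ / (V·X) = 141 × 1360 / (392.3 × 2520) = 0.1940 g BOD₅·(g VSS·d)⁻¹.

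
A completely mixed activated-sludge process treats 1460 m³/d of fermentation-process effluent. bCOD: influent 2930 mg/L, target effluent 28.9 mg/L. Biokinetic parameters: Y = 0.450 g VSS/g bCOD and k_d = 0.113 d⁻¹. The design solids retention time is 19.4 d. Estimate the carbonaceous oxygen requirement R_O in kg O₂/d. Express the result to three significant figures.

R_O ≈ 3390 kg O₂/d

Y_obs = Y / (1 + k_d θ_c) = 0.450 / (1 + 0.113 × 19.4) = 0.450 / 3.192 = 0.1410.
ΔS = 2930 − 28.9 = 2901 mg/L, so the substrate removal rate is 1460 × 2901/1000 = 4236 kg bCOD/d.
Biomass synthesised: P_X = Y_obs × 4236 = 597.1 kg VSS/d.
R_O = Q·ΔS − 1.42 P_X = 4236 − 847.9 = 3388 kg O₂/d.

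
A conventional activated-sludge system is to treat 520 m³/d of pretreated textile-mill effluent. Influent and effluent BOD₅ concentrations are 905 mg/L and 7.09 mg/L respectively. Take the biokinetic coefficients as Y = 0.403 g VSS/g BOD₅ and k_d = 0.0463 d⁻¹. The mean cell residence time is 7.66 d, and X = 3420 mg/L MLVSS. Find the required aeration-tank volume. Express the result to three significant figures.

Steady-state biomass mass balance: V·X·(1 + k_d·θ_c) = Y·Q·(S₀ − S)·θ_c, so V = 0.403 × 520 × (905 − 7.09) × 7.66 / [3420 × (1 + 0.0463 × 7.66)] = 1.44×10^6 / 4633 = 311.1 m³.

V ≈ 311 m³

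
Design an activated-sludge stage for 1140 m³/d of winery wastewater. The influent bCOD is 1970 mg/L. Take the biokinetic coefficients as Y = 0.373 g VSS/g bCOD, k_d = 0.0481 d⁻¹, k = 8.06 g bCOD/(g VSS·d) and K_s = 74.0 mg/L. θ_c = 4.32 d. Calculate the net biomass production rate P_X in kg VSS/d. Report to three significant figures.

P_X ≈ 691 kg VSS/d

For a completely mixed reactor with recycle the Lawrence–McCarty relation gives S = K_s·(1 + k_d·θ_c) / [θ_c·(Y·k − k_d) − 1] = 74.0 × (1 + 0.0481 × 4.32) / [4.32 × (0.373 × 8.06 − 0.0481) − 1] = 89.38 / 11.78 = 7.587 mg/L.
Correct the yield for decay: Y_obs = Y/(1 + k_d θ_c) = 0.373 / (1 + 0.0481 × 4.32) = 0.373 / 1.208 = 0.3088.
ΔS = 1970 − 7.59 = 1962 mg/L, so the substrate removal rate is 1140 × 1962/1000 = 2237 kg bCOD/d.
P_X = Y_obs · Q(S₀ − S) = 0.3088 × 2237 = 690.9 kg VSS/d.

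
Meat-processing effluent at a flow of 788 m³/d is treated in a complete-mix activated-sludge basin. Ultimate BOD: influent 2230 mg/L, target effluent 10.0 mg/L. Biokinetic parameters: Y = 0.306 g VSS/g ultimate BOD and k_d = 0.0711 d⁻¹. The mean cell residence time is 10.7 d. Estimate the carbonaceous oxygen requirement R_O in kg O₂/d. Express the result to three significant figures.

Y_obs = Y / (1 + k_d θ_c) = 0.306 / (1 + 0.0711 × 10.7) = 0.306 / 1.761 = 0.1738.
Q·(S₀ − S) = 788 × (2230 − 10.0) × 10⁻³ = 1749 kg/d removed.
P_X = Y_obs·Q·(S₀ − S) = 0.1738 × 1749 = 304.0 kg VSS/d.
R_O = Q·(S₀ − S) − 1.42·P_X = 1749 − 1.42 × 304.0 = 1318 kg O₂/d.

R_O ≈ 1320 kg O₂/d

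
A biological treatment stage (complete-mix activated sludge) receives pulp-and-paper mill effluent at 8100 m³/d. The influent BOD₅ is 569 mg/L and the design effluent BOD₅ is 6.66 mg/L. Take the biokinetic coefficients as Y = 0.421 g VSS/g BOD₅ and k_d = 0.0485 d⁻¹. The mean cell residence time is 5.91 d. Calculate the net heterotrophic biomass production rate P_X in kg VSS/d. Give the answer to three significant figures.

P_X ≈ 1490 kg VSS/d

Observed yield with endogenous decay: Y_obs = Y / (1 + k_d·θ_c) = 0.421 / (1 + 0.0485 × 5.91) = 0.421 / 1.287 = 0.3272 g VSS/g BOD₅.
Q·(S₀ − S) = 8100 × (569 − 6.66) × 10⁻³ = 4555 kg/d removed.
P_X = Y_obs · Q(S₀ − S) = 0.3272 × 4555 = 1490 kg VSS/d.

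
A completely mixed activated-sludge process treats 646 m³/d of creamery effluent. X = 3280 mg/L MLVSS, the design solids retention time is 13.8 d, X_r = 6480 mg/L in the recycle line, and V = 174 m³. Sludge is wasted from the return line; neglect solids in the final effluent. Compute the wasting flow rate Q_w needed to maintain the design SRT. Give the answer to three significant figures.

Q_w ≈ 6.38 m³/d

Wasting from the return line (neglecting effluent solids): Q_w = V·X / (θ_c·X_r) = 174.0 × 3280 / (13.8 × 6480) = 6.382 m³/d.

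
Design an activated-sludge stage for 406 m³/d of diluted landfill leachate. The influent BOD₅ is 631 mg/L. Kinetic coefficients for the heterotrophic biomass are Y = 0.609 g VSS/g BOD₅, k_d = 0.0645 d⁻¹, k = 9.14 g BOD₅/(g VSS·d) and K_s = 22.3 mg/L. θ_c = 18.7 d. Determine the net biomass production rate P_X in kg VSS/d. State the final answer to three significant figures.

Effluent substrate depends only on kinetics and SRT: S = K_s(1 + k_d θ_c) / [θ_c(Yk − k_d) − 1] = 22.3 × (1 + 0.0645 × 18.7) / [18.7 × (0.609 × 9.14 − 0.0645) − 1] = 49.20 / 101.9 = 0.4829 mg/L.
The observed yield is Y_obs = Y/(1 + k_d·θ_c) = 0.609 / (1 + 0.0645 × 18.7) = 0.609 / 2.206 = 0.2760 g VSS per g BOD₅ removed.
Substrate removed = Q·(S₀ − S) = 406 m³/d × (631 − 0.483) g/m³ = 2.56×10^5 g/d = 256.0 kg/d.
Biomass produced: P_X = Y_obs·Q·ΔS = 0.2760 × 256.0 ≈ 70.67 kg VSS/d.

P_X ≈ 70.7 kg VSS/d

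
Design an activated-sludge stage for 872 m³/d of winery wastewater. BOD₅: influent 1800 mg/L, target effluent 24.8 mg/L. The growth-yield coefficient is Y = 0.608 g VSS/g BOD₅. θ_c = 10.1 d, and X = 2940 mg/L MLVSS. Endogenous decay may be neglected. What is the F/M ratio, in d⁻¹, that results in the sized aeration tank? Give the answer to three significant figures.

Biomass mass balance (decay neglected): V·X = Y·Q·(S₀ − S)·θ_c, so V = 0.608 × 872 × (1800 − 24.8) × 10.1 / 2940 = 3233 m³.
F/M = Q·S₀ / (V·X) = 872 × 1800 / (3233 × 2940) = 0.1651 g BOD₅·(g VSS·d)⁻¹.

F/M ≈ 0.165 d⁻¹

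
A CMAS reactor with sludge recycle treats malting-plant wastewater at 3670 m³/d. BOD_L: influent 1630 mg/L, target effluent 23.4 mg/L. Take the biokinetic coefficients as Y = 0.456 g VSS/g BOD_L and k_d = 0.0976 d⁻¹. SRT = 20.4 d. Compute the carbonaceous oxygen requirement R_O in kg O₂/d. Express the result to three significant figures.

R_O ≈ 4620 kg O₂/d

Y_obs = Y / (1 + k_d θ_c) = 0.456 / (1 + 0.0976 × 20.4) = 0.456 / 2.991 = 0.1525.
ΔS = 1630 − 23.4 = 1607 mg/L, so the substrate removal rate is 3670 × 1607/1000 = 5896 kg BOD_L/d.
Net sludge production P_X = 0.1525 × 5896 = 898.9 kg VSS/d.
R_O = Q·(S₀ − S) − 1.42·P_X = 5896 − 1.42 × 898.9 = 4620 kg O₂/d.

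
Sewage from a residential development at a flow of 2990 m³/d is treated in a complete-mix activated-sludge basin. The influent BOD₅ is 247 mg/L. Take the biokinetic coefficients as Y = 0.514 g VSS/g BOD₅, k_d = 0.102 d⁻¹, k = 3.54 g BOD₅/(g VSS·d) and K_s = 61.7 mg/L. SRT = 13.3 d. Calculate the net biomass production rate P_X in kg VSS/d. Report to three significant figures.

P_X ≈ 157 kg VSS/d

For a completely mixed reactor with recycle the Lawrence–McCarty relation gives S = K_s·(1 + k_d·θ_c) / [θ_c·(Y·k − k_d) − 1] = 61.7 × (1 + 0.102 × 13.3) / [13.3 × (0.514 × 3.54 − 0.102) − 1] = 145.4 / 21.84 = 6.657 mg/L.
The observed yield is Y_obs = Y/(1 + k_d·θ_c) = 0.514 / (1 + 0.102 × 13.3) = 0.514 / 2.357 = 0.2181 g VSS per g BOD₅ removed.
ΔS = 247 − 6.66 = 240.3 mg/L, so the substrate removal rate is 2990 × 240.3/1000 = 718.6 kg BOD₅/d.
So the net sludge growth is P_X = 0.2181 × 718.6 = 156.7 kg VSS/d.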